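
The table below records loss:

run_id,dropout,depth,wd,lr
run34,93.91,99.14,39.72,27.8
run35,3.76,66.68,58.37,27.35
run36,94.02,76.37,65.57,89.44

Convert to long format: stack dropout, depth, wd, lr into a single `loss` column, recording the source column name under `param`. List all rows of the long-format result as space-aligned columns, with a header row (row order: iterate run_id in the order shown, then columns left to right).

Each (run_id, column) pair becomes one row: 3 × 4 = 12 rows.
For example, (run34, dropout) → loss=93.91.

run_id  param    loss 
run34   dropout  93.91
run34   depth    99.14
run34   wd       39.72
run34   lr       27.8 
run35   dropout  3.76 
run35   depth    66.68
run35   wd       58.37
run35   lr       27.35
run36   dropout  94.02
run36   depth    76.37
run36   wd       65.57
run36   lr       89.44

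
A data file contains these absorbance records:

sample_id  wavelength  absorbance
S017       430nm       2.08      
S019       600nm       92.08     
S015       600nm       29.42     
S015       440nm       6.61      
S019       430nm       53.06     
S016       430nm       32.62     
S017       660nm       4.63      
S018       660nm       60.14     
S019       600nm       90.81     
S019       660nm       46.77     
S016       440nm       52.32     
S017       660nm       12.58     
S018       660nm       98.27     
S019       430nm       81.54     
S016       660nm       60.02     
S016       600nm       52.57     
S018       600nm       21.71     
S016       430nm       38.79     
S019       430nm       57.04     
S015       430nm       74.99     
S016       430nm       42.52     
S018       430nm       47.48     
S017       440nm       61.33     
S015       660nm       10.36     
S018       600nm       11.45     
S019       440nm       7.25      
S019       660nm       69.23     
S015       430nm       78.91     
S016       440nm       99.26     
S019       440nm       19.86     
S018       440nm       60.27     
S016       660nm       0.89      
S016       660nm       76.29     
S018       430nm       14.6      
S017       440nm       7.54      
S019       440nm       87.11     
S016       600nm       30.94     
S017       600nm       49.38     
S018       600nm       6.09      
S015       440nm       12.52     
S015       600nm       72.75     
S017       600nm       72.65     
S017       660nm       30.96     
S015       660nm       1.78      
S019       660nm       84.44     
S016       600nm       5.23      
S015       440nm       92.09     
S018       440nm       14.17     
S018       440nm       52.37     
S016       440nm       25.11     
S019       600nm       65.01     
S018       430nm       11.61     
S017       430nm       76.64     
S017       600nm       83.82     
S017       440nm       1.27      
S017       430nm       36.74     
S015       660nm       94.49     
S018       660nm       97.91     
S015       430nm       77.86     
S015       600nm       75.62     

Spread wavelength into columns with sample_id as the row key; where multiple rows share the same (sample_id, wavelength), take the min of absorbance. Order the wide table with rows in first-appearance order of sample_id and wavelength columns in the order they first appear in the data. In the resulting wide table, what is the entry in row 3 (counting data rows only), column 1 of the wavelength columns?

With rows in first-appearance order of sample_id, row 3 is sample_id=S015. wavelength columns in first-appearance order: 430nm, 600nm, 440nm, 660nm; column 1 is 430nm.
Long rows with sample_id=S015, wavelength=430nm: min(74.99, 78.91, 77.86) = 74.99.

74.99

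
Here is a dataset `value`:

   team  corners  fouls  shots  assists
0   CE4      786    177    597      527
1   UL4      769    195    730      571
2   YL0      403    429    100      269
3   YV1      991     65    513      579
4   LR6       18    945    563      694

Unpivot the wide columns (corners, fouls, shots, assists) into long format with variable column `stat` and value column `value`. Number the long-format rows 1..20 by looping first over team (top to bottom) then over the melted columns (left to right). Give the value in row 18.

945

20 rows total (5 × 4). Row 18: index ⌊(18-1)/4⌋ = 4 into team → LR6; (18-1) mod 4 = 1 into the melted columns → fouls.
So row 18 is (LR6, fouls, 945); value = 945.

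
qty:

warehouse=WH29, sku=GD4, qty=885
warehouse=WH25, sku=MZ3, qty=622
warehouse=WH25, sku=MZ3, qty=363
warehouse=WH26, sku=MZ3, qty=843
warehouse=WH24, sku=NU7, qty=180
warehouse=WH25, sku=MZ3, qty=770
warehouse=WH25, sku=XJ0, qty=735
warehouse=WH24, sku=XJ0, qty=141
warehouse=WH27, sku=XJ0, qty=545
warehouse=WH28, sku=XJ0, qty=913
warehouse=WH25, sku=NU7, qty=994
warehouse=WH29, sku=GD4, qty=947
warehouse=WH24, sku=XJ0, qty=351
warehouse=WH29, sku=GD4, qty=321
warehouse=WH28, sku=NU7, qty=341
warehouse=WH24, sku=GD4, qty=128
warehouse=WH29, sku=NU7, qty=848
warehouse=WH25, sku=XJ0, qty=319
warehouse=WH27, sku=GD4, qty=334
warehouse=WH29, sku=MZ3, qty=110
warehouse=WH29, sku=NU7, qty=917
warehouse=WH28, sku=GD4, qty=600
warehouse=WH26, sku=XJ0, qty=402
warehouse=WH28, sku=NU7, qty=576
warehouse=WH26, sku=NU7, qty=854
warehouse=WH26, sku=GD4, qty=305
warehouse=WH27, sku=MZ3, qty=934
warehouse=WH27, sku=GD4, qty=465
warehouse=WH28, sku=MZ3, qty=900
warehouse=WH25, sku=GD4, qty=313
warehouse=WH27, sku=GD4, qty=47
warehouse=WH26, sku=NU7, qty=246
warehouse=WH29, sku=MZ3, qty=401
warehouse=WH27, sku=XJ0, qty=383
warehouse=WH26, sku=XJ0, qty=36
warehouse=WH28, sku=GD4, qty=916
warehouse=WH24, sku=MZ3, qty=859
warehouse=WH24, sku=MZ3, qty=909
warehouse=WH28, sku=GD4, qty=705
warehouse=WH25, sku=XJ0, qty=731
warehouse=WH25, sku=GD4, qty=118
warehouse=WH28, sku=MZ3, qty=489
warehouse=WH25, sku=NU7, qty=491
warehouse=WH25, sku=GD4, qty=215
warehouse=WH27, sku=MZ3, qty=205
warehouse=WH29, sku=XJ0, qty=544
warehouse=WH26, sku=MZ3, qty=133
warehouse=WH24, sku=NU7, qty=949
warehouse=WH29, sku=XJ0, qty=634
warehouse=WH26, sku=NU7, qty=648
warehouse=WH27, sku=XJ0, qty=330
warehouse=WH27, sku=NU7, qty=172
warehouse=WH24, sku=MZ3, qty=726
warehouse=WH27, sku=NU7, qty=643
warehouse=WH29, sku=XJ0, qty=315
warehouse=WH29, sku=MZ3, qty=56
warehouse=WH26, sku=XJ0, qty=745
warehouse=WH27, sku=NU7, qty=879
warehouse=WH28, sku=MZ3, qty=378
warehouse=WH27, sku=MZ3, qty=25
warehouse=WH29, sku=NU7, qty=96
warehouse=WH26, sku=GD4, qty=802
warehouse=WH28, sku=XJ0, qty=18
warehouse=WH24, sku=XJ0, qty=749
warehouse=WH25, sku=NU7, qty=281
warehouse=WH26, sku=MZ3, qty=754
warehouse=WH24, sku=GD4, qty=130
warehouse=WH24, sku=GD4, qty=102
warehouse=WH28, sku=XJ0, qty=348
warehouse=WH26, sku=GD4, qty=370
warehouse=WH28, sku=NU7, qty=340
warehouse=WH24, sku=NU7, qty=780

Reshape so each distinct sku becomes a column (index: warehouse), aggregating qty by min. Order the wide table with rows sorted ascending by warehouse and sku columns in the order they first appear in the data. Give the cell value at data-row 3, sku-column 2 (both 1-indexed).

With rows sorted ascending by warehouse, row 3 is warehouse=WH26. sku columns in first-appearance order: GD4, MZ3, NU7, XJ0; column 2 is MZ3.
Long rows with warehouse=WH26, sku=MZ3: min(843, 133, 754) = 133.

133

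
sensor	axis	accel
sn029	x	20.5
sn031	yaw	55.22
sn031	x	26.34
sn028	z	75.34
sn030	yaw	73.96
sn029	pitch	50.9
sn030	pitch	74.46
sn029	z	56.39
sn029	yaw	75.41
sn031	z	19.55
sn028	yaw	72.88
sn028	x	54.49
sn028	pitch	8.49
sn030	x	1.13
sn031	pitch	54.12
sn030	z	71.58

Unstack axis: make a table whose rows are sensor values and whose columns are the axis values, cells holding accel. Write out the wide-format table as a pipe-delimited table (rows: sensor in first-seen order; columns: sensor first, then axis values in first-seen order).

Columns: sensor plus the 4 distinct axis values (x, yaw, z, pitch).
For example, row sn029 column x takes accel=20.5 from the long row (sn029, x).

| sensor | x | yaw | z | pitch |
| sn029 | 20.5 | 75.41 | 56.39 | 50.9 |
| sn031 | 26.34 | 55.22 | 19.55 | 54.12 |
| sn028 | 54.49 | 72.88 | 75.34 | 8.49 |
| sn030 | 1.13 | 73.96 | 71.58 | 74.46 |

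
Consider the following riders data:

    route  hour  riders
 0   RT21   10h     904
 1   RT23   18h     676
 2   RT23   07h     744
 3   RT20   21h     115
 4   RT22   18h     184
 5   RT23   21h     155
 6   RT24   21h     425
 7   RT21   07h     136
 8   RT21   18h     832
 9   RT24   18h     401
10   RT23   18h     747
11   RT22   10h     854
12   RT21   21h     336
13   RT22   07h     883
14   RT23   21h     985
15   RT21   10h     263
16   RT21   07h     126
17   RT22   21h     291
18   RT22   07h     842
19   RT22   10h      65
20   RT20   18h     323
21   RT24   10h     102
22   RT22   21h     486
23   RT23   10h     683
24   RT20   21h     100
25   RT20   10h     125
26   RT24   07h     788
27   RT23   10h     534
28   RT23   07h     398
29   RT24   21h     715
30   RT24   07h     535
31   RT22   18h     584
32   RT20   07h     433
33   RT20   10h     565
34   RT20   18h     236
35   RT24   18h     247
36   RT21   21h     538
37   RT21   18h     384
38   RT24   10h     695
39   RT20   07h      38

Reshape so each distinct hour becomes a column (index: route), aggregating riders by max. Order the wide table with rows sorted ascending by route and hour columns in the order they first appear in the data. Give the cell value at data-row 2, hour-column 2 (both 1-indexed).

832

With rows sorted ascending by route, row 2 is route=RT21. hour columns in first-appearance order: 10h, 18h, 07h, 21h; column 2 is 18h.
Long rows with route=RT21, hour=18h: max(832, 384) = 832.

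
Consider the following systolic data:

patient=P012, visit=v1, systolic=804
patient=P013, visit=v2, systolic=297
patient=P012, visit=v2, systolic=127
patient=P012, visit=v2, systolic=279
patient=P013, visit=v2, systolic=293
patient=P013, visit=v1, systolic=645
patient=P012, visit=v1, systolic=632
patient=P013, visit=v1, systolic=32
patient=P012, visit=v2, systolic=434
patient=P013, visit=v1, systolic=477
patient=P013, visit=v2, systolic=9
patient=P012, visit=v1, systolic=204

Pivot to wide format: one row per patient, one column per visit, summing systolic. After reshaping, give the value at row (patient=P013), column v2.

599

Rows with patient=P013 and visit=v2: systolic values are 297, 293, 9.
297 + 293 + 9 = 599.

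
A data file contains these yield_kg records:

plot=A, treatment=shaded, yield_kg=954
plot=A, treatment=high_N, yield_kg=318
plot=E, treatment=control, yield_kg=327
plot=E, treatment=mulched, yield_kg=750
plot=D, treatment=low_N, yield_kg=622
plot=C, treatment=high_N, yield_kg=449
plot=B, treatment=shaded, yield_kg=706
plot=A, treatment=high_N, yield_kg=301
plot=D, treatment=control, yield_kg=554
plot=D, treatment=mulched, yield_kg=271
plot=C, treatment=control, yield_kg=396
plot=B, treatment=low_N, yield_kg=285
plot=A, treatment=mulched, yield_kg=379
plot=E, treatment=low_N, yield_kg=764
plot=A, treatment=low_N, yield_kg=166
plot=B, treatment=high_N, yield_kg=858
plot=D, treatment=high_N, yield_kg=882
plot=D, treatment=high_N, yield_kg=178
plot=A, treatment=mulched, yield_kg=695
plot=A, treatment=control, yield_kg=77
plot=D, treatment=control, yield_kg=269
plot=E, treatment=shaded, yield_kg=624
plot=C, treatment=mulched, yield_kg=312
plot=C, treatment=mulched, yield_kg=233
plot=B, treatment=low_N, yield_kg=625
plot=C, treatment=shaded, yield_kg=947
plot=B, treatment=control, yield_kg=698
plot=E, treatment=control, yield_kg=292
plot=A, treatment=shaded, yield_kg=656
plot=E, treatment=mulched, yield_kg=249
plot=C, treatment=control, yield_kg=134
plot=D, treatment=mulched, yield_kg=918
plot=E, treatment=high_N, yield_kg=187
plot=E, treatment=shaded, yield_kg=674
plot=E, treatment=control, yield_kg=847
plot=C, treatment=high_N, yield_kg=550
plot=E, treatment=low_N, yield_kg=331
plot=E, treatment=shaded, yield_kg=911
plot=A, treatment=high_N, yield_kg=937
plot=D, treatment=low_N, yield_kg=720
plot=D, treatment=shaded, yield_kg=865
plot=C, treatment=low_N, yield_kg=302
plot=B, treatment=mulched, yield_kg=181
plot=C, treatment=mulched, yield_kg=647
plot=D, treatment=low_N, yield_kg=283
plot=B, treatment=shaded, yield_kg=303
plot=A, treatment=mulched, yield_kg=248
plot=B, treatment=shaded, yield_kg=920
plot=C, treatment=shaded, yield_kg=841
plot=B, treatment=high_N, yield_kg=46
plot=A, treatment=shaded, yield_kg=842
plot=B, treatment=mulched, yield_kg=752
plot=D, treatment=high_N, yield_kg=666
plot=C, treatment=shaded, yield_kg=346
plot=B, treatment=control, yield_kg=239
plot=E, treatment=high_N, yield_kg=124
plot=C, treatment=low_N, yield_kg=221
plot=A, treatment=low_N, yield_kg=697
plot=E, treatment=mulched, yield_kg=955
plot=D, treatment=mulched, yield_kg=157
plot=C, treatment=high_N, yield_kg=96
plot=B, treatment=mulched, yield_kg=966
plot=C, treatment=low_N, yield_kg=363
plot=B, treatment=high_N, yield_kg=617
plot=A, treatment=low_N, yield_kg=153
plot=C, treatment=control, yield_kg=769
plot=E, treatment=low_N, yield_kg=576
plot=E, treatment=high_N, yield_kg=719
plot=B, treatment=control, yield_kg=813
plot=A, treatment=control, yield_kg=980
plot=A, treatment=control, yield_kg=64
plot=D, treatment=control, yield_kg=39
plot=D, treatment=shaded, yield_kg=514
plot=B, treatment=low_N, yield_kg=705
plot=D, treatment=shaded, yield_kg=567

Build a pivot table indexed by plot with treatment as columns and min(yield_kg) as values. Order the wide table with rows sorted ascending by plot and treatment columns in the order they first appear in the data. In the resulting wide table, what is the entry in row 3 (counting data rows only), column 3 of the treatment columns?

With rows sorted ascending by plot, row 3 is plot=C. treatment columns in first-appearance order: shaded, high_N, control, mulched, low_N; column 3 is control.
Long rows with plot=C, treatment=control: min(396, 134, 769) = 134.

134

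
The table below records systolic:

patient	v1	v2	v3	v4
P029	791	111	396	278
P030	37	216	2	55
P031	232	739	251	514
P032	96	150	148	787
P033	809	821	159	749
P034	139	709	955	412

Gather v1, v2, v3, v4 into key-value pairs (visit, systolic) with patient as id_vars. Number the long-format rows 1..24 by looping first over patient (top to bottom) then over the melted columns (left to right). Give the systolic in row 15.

24 rows total (6 × 4). Row 15: index ⌊(15-1)/4⌋ = 3 into patient → P032; (15-1) mod 4 = 2 into the melted columns → v3.
So row 15 is (P032, v3, 148); systolic = 148.

148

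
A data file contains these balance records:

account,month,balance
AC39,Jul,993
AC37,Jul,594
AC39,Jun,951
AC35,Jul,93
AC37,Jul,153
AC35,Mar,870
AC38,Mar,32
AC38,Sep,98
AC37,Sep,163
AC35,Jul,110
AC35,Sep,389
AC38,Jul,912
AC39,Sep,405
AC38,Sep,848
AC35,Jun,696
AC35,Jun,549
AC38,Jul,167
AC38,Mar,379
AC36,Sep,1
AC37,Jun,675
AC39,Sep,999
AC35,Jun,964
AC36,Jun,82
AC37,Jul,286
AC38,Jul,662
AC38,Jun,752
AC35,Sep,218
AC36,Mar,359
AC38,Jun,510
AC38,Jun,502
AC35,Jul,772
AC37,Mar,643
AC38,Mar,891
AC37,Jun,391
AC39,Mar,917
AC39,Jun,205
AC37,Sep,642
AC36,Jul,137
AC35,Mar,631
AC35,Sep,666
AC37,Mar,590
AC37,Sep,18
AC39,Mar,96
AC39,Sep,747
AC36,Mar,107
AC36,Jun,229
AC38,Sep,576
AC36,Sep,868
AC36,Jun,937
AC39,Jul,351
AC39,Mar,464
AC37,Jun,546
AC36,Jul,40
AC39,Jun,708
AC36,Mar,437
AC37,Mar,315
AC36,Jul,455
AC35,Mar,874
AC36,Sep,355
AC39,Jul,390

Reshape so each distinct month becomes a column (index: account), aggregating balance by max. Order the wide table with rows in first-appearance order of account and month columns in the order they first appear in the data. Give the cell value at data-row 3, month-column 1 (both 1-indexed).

772

With rows in first-appearance order of account, row 3 is account=AC35. month columns in first-appearance order: Jul, Jun, Mar, Sep; column 1 is Jul.
Long rows with account=AC35, month=Jul: max(93, 110, 772) = 772.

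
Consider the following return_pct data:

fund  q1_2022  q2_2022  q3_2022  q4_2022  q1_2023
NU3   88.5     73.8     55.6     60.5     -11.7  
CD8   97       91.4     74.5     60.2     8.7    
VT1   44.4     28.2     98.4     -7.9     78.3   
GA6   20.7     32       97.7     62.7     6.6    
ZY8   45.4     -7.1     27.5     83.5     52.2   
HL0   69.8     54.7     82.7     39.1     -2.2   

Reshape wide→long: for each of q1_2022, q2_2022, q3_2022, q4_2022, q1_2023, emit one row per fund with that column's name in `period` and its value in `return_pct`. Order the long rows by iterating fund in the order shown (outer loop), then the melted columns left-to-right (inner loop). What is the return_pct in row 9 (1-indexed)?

60.2

30 rows total (6 × 5). Row 9: index ⌊(9-1)/5⌋ = 1 into fund → CD8; (9-1) mod 5 = 3 into the melted columns → q4_2022.
So row 9 is (CD8, q4_2022, 60.2); return_pct = 60.2.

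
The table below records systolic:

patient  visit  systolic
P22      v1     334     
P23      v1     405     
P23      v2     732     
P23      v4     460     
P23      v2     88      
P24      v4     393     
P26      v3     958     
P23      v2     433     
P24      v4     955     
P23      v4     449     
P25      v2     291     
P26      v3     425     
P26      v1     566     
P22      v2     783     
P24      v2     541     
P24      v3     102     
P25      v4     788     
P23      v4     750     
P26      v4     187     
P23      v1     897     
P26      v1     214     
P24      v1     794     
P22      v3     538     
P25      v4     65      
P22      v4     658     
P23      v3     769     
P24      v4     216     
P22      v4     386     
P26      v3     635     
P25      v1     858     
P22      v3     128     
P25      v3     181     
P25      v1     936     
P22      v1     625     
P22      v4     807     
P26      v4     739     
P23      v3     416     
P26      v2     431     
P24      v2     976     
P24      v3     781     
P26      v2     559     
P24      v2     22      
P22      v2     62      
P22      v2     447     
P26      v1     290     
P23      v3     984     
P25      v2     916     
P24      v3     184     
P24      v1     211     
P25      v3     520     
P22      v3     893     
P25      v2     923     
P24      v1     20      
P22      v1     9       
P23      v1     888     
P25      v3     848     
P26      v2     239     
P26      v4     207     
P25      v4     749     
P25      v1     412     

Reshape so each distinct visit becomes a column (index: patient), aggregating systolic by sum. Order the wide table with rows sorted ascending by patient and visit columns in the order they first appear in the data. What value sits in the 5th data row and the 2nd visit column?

1229

With rows sorted ascending by patient, row 5 is patient=P26. visit columns in first-appearance order: v1, v2, v4, v3; column 2 is v2.
Long rows with patient=P26, visit=v2: 431 + 559 + 239 = 1229.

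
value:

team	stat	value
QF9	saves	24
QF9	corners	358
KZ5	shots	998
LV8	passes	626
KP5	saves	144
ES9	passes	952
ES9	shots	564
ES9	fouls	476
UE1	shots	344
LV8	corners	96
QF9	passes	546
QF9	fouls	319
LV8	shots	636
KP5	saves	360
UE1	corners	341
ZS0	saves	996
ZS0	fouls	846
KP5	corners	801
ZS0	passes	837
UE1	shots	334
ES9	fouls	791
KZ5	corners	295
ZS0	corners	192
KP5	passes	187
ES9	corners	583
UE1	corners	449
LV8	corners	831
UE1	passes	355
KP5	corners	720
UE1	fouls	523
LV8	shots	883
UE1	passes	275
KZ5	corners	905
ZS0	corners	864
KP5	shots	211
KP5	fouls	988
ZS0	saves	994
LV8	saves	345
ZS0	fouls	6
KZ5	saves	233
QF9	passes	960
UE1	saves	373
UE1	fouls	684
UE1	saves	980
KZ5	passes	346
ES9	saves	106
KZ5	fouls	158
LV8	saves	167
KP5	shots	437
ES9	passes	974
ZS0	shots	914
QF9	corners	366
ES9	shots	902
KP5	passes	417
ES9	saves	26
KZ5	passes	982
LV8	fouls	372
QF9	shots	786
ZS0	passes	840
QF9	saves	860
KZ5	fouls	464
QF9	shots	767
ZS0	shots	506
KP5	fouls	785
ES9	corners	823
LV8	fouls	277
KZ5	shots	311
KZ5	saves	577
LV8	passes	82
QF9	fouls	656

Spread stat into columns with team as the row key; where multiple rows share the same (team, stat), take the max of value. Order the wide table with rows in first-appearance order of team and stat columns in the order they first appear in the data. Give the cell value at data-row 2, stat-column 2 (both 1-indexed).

With rows in first-appearance order of team, row 2 is team=KZ5. stat columns in first-appearance order: saves, corners, shots, passes, fouls; column 2 is corners.
Long rows with team=KZ5, stat=corners: max(295, 905) = 905.

905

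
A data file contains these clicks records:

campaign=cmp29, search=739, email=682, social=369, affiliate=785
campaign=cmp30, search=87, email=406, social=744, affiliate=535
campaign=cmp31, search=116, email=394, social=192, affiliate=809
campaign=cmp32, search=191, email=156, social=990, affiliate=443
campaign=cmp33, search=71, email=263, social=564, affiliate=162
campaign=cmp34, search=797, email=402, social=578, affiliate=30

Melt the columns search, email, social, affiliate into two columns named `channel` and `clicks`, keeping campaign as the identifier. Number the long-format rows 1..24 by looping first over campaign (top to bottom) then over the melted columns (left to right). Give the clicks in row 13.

24 rows total (6 × 4). Row 13: index ⌊(13-1)/4⌋ = 3 into campaign → cmp32; (13-1) mod 4 = 0 into the melted columns → search.
So row 13 is (cmp32, search, 191); clicks = 191.

191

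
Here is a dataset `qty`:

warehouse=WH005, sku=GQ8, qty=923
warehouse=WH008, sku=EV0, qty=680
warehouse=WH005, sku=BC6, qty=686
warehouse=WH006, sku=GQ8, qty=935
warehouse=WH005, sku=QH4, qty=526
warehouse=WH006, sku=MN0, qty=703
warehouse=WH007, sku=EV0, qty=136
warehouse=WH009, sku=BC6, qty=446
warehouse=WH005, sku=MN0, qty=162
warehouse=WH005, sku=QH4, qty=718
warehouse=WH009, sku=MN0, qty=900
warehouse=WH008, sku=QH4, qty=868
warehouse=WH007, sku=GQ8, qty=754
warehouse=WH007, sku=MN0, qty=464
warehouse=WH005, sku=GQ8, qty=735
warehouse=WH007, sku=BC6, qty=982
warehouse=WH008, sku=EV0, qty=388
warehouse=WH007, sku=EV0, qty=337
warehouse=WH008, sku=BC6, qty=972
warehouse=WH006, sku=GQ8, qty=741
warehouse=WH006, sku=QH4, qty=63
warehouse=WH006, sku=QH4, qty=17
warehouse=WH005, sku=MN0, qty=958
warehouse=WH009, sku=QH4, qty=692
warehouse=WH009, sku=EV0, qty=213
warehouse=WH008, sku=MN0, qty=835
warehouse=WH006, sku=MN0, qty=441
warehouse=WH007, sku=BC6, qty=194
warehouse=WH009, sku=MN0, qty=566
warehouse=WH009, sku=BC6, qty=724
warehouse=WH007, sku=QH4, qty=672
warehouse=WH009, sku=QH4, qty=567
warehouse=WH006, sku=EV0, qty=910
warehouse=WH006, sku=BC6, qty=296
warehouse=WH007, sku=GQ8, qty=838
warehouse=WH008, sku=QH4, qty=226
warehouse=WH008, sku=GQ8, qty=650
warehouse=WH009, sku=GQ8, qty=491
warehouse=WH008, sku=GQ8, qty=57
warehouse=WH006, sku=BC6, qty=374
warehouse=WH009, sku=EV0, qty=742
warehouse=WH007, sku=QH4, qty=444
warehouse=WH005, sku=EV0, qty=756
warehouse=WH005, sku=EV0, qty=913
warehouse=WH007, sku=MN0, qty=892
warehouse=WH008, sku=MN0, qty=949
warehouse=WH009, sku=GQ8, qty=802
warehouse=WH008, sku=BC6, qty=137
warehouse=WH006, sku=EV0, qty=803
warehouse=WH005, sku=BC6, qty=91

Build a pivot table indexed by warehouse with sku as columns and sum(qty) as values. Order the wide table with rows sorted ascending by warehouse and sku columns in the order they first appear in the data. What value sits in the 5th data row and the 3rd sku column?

With rows sorted ascending by warehouse, row 5 is warehouse=WH009. sku columns in first-appearance order: GQ8, EV0, BC6, QH4, MN0; column 3 is BC6.
Long rows with warehouse=WH009, sku=BC6: 446 + 724 = 1170.

1170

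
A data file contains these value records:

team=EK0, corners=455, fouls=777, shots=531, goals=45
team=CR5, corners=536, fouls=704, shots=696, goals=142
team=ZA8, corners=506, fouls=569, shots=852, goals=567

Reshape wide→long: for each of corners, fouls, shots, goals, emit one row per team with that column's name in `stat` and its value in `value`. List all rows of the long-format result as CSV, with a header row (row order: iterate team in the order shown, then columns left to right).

team,stat,value
EK0,corners,455
EK0,fouls,777
EK0,shots,531
EK0,goals,45
CR5,corners,536
CR5,fouls,704
CR5,shots,696
CR5,goals,142
ZA8,corners,506
ZA8,fouls,569
ZA8,shots,852
ZA8,goals,567

Each (team, column) pair becomes one row: 3 × 4 = 12 rows.
For example, (EK0, corners) → value=455.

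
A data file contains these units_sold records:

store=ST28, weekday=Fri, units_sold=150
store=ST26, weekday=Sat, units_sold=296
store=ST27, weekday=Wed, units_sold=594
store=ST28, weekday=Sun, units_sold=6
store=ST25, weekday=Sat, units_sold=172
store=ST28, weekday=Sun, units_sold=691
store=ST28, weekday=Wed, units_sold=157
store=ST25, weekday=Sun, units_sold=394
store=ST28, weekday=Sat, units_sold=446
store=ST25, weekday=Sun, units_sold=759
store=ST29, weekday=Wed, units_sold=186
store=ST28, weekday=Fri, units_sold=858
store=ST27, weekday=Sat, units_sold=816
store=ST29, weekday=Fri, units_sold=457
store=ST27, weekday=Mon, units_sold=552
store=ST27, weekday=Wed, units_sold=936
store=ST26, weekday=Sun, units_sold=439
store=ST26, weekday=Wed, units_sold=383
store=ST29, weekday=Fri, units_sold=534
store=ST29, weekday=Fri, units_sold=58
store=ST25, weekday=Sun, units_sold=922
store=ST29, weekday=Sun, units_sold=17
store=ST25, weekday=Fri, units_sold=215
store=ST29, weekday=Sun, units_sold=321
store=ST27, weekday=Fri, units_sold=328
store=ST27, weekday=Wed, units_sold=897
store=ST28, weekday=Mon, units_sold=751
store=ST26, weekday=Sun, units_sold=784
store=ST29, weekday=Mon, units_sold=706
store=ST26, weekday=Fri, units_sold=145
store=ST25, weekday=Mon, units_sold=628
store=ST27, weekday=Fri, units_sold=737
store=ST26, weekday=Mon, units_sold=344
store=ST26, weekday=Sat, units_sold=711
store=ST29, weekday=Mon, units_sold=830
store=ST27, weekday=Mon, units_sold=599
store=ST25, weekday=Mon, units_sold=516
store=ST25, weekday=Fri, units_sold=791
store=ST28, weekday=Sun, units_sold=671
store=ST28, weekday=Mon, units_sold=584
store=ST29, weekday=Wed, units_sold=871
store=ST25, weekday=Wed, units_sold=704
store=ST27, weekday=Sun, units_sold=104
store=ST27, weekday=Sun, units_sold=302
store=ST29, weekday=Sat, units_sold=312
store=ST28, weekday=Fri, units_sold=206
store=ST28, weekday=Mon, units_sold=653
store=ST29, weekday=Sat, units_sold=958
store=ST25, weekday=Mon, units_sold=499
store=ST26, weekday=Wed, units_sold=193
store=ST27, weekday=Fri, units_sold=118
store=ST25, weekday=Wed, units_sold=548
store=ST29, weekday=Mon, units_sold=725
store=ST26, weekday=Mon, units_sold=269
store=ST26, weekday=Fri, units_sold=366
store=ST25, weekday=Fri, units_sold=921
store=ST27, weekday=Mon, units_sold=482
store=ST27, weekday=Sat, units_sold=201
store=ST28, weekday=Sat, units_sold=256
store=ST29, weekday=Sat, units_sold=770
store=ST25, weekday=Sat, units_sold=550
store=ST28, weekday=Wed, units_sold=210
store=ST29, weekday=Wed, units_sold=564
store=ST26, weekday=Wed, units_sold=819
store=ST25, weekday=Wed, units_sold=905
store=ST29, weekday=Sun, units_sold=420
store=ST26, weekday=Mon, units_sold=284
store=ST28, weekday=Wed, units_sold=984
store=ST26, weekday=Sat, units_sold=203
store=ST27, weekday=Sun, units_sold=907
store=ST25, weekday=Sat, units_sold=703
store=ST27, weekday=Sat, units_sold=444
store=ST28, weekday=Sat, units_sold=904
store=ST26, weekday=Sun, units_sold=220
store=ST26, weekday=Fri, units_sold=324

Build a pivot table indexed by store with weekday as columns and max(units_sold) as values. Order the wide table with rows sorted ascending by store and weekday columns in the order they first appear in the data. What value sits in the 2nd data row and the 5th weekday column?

With rows sorted ascending by store, row 2 is store=ST26. weekday columns in first-appearance order: Fri, Sat, Wed, Sun, Mon; column 5 is Mon.
Long rows with store=ST26, weekday=Mon: max(344, 269, 284) = 344.

344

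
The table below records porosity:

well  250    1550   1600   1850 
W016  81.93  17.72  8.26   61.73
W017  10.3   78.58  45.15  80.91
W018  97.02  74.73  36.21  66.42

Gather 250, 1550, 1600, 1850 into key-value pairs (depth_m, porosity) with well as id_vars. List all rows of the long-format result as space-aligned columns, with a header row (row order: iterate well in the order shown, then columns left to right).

well  depth_m  porosity
W016  250      81.93   
W016  1550     17.72   
W016  1600     8.26    
W016  1850     61.73   
W017  250      10.3    
W017  1550     78.58   
W017  1600     45.15   
W017  1850     80.91   
W018  250      97.02   
W018  1550     74.73   
W018  1600     36.21   
W018  1850     66.42   

Each (well, column) pair becomes one row: 3 × 4 = 12 rows.
For example, (W016, 250) → porosity=81.93.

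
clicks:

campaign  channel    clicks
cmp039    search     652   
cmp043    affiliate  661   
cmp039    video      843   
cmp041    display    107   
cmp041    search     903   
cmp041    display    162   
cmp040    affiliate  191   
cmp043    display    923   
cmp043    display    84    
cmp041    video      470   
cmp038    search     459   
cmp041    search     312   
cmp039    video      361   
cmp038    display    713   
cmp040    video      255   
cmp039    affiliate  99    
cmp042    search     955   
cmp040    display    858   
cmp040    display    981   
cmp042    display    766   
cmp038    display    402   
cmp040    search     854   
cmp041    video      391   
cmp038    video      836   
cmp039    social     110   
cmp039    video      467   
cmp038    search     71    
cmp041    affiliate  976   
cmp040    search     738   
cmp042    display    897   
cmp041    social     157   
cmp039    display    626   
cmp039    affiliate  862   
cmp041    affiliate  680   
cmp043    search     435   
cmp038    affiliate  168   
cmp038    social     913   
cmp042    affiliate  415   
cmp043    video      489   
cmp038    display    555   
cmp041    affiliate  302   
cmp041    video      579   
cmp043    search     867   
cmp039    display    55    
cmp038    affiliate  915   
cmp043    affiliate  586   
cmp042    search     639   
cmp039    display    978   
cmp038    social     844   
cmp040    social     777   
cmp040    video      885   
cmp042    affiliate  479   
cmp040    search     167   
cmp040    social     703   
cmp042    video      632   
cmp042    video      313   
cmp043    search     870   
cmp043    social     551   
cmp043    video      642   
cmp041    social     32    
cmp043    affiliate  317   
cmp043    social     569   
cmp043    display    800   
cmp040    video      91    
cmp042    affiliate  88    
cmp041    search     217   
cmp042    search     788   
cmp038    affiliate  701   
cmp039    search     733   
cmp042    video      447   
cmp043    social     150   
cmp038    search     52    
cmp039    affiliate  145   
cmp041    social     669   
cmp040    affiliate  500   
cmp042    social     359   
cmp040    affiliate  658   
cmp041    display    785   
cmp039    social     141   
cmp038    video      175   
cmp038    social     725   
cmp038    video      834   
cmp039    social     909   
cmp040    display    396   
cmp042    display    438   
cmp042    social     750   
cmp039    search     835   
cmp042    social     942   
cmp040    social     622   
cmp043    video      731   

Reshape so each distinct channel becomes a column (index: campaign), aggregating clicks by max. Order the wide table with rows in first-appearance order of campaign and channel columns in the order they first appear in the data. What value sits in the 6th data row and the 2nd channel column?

With rows in first-appearance order of campaign, row 6 is campaign=cmp042. channel columns in first-appearance order: search, affiliate, video, display, social; column 2 is affiliate.
Long rows with campaign=cmp042, channel=affiliate: max(415, 479, 88) = 479.

479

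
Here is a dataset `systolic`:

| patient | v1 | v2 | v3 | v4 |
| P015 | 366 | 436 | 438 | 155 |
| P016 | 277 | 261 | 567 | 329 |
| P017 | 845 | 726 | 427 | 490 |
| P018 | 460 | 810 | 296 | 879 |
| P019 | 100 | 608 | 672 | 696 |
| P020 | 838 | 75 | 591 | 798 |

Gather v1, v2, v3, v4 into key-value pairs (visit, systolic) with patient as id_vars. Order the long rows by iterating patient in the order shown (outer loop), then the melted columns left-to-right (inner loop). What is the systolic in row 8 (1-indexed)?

329

24 rows total (6 × 4). Row 8: index ⌊(8-1)/4⌋ = 1 into patient → P016; (8-1) mod 4 = 3 into the melted columns → v4.
So row 8 is (P016, v4, 329); systolic = 329.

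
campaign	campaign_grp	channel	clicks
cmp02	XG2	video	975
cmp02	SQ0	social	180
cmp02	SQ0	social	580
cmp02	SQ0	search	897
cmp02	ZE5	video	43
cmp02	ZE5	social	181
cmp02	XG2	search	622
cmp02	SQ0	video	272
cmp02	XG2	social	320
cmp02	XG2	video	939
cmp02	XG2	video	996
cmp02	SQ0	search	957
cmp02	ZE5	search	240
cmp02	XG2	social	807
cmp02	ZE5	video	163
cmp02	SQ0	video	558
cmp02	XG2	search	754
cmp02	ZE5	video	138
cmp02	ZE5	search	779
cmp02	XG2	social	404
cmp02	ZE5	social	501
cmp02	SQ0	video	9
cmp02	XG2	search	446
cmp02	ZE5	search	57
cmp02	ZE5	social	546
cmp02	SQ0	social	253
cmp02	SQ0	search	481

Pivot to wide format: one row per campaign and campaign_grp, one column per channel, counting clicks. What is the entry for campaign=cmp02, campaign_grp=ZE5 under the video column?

3

Rows with campaign=cmp02, campaign_grp=ZE5 and channel=video: clicks values are 43, 163, 138.
3 rows match — count = 3.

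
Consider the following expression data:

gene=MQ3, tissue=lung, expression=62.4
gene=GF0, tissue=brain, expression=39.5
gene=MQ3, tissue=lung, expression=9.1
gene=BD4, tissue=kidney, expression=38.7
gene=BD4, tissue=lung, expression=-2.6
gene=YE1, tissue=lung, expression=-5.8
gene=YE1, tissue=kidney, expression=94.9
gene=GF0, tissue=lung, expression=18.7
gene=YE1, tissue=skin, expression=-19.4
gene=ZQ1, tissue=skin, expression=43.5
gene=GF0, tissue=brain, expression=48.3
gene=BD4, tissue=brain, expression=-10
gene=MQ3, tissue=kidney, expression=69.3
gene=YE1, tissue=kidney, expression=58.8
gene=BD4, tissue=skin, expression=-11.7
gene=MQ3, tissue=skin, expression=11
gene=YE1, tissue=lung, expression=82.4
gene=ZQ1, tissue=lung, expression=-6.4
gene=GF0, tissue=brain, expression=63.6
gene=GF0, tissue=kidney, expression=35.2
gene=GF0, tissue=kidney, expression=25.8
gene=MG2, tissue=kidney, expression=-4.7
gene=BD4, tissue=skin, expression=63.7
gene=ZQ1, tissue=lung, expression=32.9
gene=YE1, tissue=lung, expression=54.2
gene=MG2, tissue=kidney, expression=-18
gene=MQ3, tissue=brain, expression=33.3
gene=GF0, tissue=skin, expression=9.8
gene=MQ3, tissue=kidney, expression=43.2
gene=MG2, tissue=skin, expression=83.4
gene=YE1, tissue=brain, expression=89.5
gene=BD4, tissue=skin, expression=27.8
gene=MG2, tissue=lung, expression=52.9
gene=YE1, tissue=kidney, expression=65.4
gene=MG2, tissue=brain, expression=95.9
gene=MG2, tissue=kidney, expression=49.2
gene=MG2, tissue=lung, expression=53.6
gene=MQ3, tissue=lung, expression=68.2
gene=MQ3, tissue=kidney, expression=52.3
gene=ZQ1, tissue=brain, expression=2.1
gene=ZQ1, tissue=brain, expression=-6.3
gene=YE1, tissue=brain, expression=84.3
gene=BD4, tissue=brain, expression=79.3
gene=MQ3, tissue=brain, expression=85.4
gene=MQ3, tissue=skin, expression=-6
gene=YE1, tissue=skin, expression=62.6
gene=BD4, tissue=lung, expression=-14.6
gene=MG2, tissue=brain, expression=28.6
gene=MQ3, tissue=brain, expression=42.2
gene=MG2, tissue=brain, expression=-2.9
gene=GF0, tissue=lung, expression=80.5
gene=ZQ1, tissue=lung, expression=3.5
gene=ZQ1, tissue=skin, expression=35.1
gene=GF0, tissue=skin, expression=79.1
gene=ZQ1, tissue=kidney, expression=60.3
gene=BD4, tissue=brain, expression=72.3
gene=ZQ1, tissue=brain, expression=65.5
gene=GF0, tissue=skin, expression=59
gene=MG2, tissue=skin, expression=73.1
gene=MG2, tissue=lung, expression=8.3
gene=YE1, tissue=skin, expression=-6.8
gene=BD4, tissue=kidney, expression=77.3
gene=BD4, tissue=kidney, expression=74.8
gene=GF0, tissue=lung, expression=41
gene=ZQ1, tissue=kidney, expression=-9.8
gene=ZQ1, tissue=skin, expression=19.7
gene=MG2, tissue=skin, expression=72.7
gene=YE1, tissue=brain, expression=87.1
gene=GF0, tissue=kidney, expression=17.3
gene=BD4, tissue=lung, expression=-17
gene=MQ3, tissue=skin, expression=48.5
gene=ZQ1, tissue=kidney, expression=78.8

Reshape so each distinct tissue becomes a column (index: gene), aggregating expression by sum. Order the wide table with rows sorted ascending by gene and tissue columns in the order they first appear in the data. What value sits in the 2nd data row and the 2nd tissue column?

151.4

With rows sorted ascending by gene, row 2 is gene=GF0. tissue columns in first-appearance order: lung, brain, kidney, skin; column 2 is brain.
Long rows with gene=GF0, tissue=brain: 39.5 + 48.3 + 63.6 = 151.4.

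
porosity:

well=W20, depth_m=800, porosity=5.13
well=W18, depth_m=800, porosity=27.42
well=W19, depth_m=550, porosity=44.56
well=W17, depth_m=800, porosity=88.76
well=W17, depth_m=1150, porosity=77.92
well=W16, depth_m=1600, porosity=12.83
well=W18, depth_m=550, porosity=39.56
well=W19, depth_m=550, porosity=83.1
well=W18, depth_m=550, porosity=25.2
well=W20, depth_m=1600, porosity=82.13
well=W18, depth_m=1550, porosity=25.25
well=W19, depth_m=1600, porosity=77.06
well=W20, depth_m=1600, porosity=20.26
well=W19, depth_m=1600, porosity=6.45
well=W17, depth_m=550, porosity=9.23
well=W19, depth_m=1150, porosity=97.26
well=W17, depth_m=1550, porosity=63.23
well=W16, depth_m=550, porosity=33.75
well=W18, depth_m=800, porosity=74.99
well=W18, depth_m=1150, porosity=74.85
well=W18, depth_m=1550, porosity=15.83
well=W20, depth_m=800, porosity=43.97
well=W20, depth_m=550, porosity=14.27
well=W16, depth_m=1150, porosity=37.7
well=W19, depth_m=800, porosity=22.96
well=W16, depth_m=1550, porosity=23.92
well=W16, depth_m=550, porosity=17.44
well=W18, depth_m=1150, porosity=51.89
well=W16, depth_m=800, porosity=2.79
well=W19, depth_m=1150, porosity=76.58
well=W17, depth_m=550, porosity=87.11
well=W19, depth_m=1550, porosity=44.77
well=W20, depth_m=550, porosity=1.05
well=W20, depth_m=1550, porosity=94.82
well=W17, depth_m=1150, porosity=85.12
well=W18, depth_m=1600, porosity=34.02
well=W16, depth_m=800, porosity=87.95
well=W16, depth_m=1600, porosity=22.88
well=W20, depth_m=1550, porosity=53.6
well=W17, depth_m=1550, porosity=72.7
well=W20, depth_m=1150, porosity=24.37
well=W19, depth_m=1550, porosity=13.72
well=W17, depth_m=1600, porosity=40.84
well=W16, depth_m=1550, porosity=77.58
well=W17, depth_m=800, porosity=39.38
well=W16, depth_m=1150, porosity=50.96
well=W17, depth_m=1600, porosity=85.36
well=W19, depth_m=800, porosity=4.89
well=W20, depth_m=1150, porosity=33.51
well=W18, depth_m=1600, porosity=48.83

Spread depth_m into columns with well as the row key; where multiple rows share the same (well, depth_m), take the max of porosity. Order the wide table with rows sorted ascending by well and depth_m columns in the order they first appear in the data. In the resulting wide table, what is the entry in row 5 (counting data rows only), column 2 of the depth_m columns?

With rows sorted ascending by well, row 5 is well=W20. depth_m columns in first-appearance order: 800, 550, 1150, 1600, 1550; column 2 is 550.
Long rows with well=W20, depth_m=550: max(14.27, 1.05) = 14.27.

14.27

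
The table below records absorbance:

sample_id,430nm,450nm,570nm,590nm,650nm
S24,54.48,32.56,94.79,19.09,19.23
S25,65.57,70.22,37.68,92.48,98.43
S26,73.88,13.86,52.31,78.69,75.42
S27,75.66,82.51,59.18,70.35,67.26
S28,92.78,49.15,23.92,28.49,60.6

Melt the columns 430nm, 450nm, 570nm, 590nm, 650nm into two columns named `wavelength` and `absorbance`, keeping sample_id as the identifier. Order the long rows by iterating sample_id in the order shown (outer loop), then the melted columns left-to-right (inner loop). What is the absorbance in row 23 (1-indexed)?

25 rows total (5 × 5). Row 23: index ⌊(23-1)/5⌋ = 4 into sample_id → S28; (23-1) mod 5 = 2 into the melted columns → 570nm.
So row 23 is (S28, 570nm, 23.92); absorbance = 23.92.

23.92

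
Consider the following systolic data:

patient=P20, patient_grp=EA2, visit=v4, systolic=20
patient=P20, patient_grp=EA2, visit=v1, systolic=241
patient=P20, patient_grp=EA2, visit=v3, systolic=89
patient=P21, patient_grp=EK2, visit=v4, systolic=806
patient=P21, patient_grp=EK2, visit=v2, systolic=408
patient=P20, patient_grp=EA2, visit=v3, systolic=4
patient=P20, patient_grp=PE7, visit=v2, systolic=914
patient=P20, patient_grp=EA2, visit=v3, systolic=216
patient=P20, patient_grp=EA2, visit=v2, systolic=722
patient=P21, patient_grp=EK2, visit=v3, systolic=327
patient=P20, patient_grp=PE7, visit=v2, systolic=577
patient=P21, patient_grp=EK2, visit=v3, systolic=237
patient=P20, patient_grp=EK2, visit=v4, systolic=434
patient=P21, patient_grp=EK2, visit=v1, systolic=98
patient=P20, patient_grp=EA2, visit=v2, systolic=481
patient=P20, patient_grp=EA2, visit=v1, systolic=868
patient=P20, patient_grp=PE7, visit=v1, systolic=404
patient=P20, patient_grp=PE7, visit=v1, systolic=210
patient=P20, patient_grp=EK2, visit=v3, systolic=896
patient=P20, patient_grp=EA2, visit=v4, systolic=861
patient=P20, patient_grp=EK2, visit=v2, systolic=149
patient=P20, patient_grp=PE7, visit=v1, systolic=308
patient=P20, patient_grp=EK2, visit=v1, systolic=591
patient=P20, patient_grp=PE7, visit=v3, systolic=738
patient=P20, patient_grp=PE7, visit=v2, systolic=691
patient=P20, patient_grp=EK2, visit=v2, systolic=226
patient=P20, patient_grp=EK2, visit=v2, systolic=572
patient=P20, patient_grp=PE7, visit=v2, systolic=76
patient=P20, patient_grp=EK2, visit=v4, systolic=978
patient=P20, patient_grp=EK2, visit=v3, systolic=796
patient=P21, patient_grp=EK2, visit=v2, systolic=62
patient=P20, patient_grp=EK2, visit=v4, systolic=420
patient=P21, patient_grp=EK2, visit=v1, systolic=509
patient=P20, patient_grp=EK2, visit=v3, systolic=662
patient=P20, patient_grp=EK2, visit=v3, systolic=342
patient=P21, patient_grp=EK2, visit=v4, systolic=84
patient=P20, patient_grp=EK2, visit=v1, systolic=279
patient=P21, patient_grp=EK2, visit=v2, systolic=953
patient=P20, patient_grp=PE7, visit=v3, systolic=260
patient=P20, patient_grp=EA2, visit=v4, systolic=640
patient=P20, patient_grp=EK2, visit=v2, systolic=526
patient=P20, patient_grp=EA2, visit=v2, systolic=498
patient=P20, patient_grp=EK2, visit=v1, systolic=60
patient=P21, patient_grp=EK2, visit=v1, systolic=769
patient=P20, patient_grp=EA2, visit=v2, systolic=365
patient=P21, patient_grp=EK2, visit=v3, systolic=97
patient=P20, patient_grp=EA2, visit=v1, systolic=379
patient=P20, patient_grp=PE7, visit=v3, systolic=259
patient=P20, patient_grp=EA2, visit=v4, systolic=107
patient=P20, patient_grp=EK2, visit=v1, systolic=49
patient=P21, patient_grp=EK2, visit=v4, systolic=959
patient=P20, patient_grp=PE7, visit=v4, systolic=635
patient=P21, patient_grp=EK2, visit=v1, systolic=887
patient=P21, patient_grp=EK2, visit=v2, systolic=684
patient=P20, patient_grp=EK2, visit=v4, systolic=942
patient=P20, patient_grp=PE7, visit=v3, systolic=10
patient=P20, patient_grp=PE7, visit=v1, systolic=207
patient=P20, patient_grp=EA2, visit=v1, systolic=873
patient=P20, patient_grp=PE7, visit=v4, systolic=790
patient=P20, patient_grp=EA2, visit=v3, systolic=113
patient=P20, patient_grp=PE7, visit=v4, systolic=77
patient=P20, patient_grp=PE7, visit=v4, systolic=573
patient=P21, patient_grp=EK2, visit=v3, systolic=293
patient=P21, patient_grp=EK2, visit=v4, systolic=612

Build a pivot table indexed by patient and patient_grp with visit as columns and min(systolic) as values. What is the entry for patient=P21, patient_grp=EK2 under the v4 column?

Rows with patient=P21, patient_grp=EK2 and visit=v4: systolic values are 806, 84, 959, 612.
min(806, 84, 959, 612) = 84.

84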